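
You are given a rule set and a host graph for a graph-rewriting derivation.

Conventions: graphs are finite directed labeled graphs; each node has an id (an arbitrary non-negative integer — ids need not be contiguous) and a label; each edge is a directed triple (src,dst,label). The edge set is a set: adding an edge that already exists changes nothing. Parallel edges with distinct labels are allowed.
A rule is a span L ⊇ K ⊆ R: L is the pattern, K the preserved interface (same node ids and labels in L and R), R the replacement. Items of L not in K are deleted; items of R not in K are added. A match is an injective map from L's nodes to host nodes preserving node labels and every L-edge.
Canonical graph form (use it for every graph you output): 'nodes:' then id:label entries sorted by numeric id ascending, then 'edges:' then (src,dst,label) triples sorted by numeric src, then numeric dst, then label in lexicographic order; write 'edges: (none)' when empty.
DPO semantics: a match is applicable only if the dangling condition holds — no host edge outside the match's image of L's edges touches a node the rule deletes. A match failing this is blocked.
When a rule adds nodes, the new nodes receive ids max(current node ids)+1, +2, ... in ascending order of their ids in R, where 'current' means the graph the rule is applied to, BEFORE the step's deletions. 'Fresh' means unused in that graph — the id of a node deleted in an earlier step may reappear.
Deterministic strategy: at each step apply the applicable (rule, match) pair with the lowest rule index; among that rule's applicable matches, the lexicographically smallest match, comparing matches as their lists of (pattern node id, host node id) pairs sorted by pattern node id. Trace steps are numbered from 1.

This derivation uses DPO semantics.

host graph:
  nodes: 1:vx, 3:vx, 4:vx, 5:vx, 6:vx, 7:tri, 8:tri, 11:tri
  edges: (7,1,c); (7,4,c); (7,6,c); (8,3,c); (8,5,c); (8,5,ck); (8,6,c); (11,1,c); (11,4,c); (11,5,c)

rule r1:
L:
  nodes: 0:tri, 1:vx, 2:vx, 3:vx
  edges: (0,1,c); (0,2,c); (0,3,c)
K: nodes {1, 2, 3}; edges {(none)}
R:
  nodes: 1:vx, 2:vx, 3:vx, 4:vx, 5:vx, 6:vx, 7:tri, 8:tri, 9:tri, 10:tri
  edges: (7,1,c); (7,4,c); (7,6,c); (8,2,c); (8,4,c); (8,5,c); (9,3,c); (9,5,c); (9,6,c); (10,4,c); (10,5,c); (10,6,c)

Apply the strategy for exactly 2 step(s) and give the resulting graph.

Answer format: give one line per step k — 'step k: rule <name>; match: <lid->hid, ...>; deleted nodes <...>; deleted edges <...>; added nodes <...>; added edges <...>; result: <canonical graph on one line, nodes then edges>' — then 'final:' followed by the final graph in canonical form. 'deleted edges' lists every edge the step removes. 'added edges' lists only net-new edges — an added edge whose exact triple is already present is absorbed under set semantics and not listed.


step 1: rule r1; match: 0->7, 1->1, 2->4, 3->6; deleted nodes 7; deleted edges (7,1,c); (7,4,c); (7,6,c); added nodes 12, 13, 14, 15, 16, 17, 18; added edges (15,1,c); (15,12,c); (15,14,c); (16,4,c); (16,12,c); (16,13,c); (17,6,c); (17,13,c); (17,14,c); (18,12,c); (18,13,c); (18,14,c); result: nodes: 1:vx, 3:vx, 4:vx, 5:vx, 6:vx, 8:tri, 11:tri, 12:vx, 13:vx, 14:vx, 15:tri, 16:tri, 17:tri, 18:tri edges: (8,3,c); (8,5,c); (8,5,ck); (8,6,c); (11,1,c); (11,4,c); (11,5,c); (15,1,c); (15,12,c); (15,14,c); (16,4,c); (16,12,c); (16,13,c); (17,6,c); (17,13,c); (17,14,c); (18,12,c); (18,13,c); (18,14,c)
step 2: rule r1; match: 0->11, 1->1, 2->4, 3->5; deleted nodes 11; deleted edges (11,1,c); (11,4,c); (11,5,c); added nodes 19, 20, 21, 22, 23, 24, 25; added edges (22,1,c); (22,19,c); (22,21,c); (23,4,c); (23,19,c); (23,20,c); (24,5,c); (24,20,c); (24,21,c); (25,19,c); (25,20,c); (25,21,c); result: nodes: 1:vx, 3:vx, 4:vx, 5:vx, 6:vx, 8:tri, 12:vx, 13:vx, 14:vx, 15:tri, 16:tri, 17:tri, 18:tri, 19:vx, 20:vx, 21:vx, 22:tri, 23:tri, 24:tri, 25:tri edges: (8,3,c); (8,5,c); (8,5,ck); (8,6,c); (15,1,c); (15,12,c); (15,14,c); (16,4,c); (16,12,c); (16,13,c); (17,6,c); (17,13,c); (17,14,c); (18,12,c); (18,13,c); (18,14,c); (22,1,c); (22,19,c); (22,21,c); (23,4,c); (23,19,c); (23,20,c); (24,5,c); (24,20,c); (24,21,c); (25,19,c); (25,20,c); (25,21,c)
final:
nodes: 1:vx, 3:vx, 4:vx, 5:vx, 6:vx, 8:tri, 12:vx, 13:vx, 14:vx, 15:tri, 16:tri, 17:tri, 18:tri, 19:vx, 20:vx, 21:vx, 22:tri, 23:tri, 24:tri, 25:tri
edges: (8,3,c); (8,5,c); (8,5,ck); (8,6,c); (15,1,c); (15,12,c); (15,14,c); (16,4,c); (16,12,c); (16,13,c); (17,6,c); (17,13,c); (17,14,c); (18,12,c); (18,13,c); (18,14,c); (22,1,c); (22,19,c); (22,21,c); (23,4,c); (23,19,c); (23,20,c); (24,5,c); (24,20,c); (24,21,c); (25,19,c); (25,20,c); (25,21,c)


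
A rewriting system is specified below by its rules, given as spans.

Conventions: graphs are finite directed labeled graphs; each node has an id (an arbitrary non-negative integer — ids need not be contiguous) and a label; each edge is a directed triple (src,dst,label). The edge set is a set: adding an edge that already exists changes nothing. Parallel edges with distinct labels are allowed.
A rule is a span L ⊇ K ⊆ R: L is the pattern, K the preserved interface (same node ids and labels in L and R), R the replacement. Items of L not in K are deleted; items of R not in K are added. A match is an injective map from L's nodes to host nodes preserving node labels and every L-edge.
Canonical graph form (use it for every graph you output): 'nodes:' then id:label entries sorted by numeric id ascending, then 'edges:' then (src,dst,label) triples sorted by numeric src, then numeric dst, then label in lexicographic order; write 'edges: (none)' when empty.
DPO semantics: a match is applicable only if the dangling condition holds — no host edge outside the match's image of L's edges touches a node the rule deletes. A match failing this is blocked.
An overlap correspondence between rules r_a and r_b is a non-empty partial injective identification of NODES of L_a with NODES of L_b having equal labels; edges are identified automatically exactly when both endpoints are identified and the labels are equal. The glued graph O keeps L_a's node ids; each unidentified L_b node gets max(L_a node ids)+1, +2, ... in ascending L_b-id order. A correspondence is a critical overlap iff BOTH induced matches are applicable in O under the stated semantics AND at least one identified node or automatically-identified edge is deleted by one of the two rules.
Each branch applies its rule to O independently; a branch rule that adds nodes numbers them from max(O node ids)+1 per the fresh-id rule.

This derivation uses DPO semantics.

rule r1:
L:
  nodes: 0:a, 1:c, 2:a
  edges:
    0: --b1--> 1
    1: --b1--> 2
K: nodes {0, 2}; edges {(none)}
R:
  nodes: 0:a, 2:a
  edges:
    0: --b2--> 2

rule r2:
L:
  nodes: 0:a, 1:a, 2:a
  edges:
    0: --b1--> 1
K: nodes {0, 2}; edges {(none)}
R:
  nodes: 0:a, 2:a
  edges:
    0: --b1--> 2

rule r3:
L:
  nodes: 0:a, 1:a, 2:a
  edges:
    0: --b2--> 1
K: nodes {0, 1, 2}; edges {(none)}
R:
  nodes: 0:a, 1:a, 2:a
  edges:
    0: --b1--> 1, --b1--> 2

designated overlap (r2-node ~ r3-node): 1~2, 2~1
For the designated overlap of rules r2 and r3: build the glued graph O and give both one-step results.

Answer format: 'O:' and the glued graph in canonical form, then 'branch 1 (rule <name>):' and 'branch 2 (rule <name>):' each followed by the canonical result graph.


O:
nodes: 0:a, 1:a, 2:a, 3:a
edges: (0,1,b1); (3,2,b2)
branch 1 (rule r2):
nodes: 0:a, 2:a, 3:a
edges: (0,2,b1); (3,2,b2)
branch 2 (rule r3):
nodes: 0:a, 1:a, 2:a, 3:a
edges: (0,1,b1); (3,1,b1); (3,2,b1)


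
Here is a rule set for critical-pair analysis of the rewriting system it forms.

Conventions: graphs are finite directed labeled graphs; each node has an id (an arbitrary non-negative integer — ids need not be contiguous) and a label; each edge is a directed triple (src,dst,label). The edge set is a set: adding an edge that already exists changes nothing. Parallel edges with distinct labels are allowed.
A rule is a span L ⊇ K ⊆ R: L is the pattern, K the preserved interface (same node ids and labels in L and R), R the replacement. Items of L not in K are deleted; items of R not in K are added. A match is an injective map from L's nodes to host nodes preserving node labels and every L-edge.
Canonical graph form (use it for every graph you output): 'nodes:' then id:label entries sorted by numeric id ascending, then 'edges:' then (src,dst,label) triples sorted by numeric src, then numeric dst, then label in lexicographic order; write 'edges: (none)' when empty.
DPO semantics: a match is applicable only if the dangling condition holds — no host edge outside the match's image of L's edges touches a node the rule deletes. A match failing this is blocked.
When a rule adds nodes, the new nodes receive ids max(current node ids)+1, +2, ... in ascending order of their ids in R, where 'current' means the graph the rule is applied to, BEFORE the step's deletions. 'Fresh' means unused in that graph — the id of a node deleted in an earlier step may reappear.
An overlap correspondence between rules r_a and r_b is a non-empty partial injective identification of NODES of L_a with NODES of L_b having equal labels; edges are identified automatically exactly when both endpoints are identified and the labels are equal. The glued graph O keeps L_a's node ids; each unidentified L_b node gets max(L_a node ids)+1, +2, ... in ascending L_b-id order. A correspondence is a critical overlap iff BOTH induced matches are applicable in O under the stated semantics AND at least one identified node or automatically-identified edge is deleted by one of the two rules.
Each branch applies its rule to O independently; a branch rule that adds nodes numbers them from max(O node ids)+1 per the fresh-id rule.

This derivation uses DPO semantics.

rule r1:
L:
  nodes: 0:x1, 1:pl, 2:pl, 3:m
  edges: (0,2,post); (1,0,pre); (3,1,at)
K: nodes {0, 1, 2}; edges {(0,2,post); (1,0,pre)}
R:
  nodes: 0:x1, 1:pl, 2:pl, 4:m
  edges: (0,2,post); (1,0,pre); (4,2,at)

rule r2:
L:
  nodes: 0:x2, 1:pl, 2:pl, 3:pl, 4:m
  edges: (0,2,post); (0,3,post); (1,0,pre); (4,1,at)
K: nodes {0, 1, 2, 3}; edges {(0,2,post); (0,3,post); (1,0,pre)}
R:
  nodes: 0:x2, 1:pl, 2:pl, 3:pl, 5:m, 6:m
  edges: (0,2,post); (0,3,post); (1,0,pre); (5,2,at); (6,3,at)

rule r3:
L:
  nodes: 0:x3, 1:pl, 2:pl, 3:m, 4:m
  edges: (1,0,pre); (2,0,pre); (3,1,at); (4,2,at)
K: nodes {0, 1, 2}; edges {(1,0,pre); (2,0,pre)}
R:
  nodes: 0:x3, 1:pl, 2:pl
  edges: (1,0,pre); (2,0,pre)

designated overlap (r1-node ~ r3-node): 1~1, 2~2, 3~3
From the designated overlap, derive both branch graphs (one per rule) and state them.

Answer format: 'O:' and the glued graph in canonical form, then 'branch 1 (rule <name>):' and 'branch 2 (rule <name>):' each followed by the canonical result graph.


O:
nodes: 0:x1, 1:pl, 2:pl, 3:m, 4:x3, 5:m
edges: (0,2,post); (1,0,pre); (1,4,pre); (2,4,pre); (3,1,at); (5,2,at)
branch 1 (rule r1):
nodes: 0:x1, 1:pl, 2:pl, 4:x3, 5:m, 6:m
edges: (0,2,post); (1,0,pre); (1,4,pre); (2,4,pre); (5,2,at); (6,2,at)
branch 2 (rule r3):
nodes: 0:x1, 1:pl, 2:pl, 4:x3
edges: (0,2,post); (1,0,pre); (1,4,pre); (2,4,pre)


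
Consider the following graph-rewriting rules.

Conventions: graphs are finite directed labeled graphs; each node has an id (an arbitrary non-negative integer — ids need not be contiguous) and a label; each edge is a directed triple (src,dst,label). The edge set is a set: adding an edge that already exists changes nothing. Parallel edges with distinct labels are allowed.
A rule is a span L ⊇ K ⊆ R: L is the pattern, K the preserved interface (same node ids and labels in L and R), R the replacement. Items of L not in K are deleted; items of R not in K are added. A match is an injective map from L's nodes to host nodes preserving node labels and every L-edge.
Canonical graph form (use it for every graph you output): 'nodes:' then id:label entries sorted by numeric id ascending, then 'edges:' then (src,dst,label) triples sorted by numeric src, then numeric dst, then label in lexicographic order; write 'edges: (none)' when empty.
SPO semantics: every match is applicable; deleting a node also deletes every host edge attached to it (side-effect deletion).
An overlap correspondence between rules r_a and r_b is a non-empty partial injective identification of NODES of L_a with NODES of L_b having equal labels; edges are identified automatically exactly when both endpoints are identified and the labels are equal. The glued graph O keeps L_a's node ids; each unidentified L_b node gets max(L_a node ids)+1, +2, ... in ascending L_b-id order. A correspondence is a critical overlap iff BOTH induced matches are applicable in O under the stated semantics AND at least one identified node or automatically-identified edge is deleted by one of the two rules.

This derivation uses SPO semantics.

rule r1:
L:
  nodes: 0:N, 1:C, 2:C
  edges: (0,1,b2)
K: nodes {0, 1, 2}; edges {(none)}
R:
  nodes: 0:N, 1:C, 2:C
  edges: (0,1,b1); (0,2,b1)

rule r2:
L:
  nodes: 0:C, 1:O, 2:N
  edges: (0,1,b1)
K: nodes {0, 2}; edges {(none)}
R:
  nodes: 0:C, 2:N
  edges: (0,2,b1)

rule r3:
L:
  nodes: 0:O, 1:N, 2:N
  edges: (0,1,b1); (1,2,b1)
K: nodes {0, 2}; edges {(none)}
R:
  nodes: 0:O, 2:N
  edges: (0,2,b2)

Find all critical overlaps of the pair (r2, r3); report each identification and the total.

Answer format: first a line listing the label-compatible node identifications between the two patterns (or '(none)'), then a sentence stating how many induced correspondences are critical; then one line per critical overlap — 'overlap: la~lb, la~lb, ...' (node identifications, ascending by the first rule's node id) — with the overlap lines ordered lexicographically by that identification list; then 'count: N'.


label-compatible node identifications between L(r2) and L(r3): 1~0, 2~1, 2~2
4 of the induced correspondences are critical overlaps of r2 and r3.
overlap: 1~0
overlap: 1~0, 2~1
overlap: 1~0, 2~2
overlap: 2~1
count: 4


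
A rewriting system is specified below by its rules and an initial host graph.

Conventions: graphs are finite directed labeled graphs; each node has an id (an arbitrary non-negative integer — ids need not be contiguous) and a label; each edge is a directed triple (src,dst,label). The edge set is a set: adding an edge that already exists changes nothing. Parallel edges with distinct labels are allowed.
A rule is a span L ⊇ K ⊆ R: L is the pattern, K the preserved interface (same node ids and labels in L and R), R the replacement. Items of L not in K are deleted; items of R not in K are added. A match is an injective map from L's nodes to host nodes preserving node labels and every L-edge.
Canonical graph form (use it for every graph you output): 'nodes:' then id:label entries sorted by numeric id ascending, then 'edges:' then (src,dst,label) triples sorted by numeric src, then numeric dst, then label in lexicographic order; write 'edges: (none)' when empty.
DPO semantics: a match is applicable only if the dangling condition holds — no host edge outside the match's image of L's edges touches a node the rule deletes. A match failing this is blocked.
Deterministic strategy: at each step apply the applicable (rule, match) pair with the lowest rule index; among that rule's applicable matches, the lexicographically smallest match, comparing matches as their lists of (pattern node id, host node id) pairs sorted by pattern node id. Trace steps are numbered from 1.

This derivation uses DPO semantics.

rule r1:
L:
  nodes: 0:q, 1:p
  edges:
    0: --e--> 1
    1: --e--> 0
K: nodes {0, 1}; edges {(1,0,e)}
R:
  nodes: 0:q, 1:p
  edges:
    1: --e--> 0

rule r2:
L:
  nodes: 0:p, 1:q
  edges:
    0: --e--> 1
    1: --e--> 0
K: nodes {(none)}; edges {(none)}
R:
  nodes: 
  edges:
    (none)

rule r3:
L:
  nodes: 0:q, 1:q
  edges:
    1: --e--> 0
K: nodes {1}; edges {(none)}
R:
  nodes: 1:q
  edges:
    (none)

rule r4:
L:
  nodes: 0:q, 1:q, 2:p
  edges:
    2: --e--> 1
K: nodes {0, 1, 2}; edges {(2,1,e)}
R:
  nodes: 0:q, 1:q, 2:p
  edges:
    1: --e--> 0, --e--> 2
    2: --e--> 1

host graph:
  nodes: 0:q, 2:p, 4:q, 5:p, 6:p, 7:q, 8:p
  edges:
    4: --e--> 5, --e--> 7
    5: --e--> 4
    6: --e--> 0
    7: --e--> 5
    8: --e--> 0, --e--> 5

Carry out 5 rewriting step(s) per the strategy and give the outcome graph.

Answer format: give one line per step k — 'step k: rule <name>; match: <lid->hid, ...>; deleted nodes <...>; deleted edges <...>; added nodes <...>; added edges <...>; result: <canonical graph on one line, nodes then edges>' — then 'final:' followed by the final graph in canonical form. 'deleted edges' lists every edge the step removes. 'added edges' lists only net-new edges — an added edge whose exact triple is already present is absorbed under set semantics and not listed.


step 1: rule r1; match: 0->4, 1->5; deleted nodes (none); deleted edges (4,5,e); added nodes (none); added edges (none); result: nodes: 0:q, 2:p, 4:q, 5:p, 6:p, 7:q, 8:p edges: (4,7,e); (5,4,e); (6,0,e); (7,5,e); (8,0,e); (8,5,e)
step 2: rule r4; match: 0->0, 1->4, 2->5; deleted nodes (none); deleted edges (none); added nodes (none); added edges (4,0,e); (4,5,e); result: nodes: 0:q, 2:p, 4:q, 5:p, 6:p, 7:q, 8:p edges: (4,0,e); (4,5,e); (4,7,e); (5,4,e); (6,0,e); (7,5,e); (8,0,e); (8,5,e)
step 3: rule r1; match: 0->4, 1->5; deleted nodes (none); deleted edges (4,5,e); added nodes (none); added edges (none); result: nodes: 0:q, 2:p, 4:q, 5:p, 6:p, 7:q, 8:p edges: (4,0,e); (4,7,e); (5,4,e); (6,0,e); (7,5,e); (8,0,e); (8,5,e)
step 4: rule r4; match: 0->0, 1->4, 2->5; deleted nodes (none); deleted edges (none); added nodes (none); added edges (4,5,e); result: nodes: 0:q, 2:p, 4:q, 5:p, 6:p, 7:q, 8:p edges: (4,0,e); (4,5,e); (4,7,e); (5,4,e); (6,0,e); (7,5,e); (8,0,e); (8,5,e)
step 5: rule r1; match: 0->4, 1->5; deleted nodes (none); deleted edges (4,5,e); added nodes (none); added edges (none); result: nodes: 0:q, 2:p, 4:q, 5:p, 6:p, 7:q, 8:p edges: (4,0,e); (4,7,e); (5,4,e); (6,0,e); (7,5,e); (8,0,e); (8,5,e)
final:
nodes: 0:q, 2:p, 4:q, 5:p, 6:p, 7:q, 8:p
edges: (4,0,e); (4,7,e); (5,4,e); (6,0,e); (7,5,e); (8,0,e); (8,5,e)


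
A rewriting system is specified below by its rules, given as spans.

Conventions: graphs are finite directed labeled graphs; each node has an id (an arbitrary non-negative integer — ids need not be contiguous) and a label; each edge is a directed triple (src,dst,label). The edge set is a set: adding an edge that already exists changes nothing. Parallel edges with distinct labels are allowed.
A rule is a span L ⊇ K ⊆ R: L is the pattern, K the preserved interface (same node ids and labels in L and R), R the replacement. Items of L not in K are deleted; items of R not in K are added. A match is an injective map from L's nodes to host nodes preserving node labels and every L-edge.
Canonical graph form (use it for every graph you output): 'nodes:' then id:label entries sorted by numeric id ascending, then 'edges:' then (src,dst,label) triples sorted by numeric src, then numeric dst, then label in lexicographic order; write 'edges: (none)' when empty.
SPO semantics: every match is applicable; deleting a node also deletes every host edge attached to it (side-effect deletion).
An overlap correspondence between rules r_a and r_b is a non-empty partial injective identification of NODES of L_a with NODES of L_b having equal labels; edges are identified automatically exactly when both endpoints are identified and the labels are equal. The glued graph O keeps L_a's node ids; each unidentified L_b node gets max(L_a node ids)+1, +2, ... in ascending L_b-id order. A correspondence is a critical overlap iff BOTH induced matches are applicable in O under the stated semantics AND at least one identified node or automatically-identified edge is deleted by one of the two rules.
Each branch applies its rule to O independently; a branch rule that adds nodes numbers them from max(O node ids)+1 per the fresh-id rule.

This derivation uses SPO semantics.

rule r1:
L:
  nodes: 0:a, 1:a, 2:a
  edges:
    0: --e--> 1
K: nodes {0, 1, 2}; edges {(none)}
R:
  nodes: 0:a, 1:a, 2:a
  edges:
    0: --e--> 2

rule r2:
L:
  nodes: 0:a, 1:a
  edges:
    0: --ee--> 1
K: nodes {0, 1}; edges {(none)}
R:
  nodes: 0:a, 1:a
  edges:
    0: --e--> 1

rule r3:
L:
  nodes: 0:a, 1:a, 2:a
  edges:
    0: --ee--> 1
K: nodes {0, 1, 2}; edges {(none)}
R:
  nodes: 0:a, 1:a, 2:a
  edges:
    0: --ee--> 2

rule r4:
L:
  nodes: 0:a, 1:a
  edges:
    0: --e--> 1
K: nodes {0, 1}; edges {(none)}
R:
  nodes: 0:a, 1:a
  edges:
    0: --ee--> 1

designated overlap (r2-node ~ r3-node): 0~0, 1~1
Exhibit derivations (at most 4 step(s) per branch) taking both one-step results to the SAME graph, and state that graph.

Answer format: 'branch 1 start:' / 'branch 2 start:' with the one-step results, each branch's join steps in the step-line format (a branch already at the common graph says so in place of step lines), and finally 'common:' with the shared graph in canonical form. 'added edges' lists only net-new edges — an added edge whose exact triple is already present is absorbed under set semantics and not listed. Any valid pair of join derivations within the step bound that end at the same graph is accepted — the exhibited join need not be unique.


branch 1 start:
nodes: 0:a, 1:a, 2:a
edges: (0,1,e)
branch 2 start:
nodes: 0:a, 1:a, 2:a
edges: (0,2,ee)
branch 1 step 1: rule r4; match: 0->0, 1->1; deleted nodes (none); deleted edges (0,1,e); added nodes (none); added edges (0,1,ee); result: nodes: 0:a, 1:a, 2:a edges: (0,1,ee)
branch 2 step 1: rule r3; match: 0->0, 1->2, 2->1; deleted nodes (none); deleted edges (0,2,ee); added nodes (none); added edges (0,1,ee); result: nodes: 0:a, 1:a, 2:a edges: (0,1,ee)
common:
nodes: 0:a, 1:a, 2:a
edges: (0,1,ee)


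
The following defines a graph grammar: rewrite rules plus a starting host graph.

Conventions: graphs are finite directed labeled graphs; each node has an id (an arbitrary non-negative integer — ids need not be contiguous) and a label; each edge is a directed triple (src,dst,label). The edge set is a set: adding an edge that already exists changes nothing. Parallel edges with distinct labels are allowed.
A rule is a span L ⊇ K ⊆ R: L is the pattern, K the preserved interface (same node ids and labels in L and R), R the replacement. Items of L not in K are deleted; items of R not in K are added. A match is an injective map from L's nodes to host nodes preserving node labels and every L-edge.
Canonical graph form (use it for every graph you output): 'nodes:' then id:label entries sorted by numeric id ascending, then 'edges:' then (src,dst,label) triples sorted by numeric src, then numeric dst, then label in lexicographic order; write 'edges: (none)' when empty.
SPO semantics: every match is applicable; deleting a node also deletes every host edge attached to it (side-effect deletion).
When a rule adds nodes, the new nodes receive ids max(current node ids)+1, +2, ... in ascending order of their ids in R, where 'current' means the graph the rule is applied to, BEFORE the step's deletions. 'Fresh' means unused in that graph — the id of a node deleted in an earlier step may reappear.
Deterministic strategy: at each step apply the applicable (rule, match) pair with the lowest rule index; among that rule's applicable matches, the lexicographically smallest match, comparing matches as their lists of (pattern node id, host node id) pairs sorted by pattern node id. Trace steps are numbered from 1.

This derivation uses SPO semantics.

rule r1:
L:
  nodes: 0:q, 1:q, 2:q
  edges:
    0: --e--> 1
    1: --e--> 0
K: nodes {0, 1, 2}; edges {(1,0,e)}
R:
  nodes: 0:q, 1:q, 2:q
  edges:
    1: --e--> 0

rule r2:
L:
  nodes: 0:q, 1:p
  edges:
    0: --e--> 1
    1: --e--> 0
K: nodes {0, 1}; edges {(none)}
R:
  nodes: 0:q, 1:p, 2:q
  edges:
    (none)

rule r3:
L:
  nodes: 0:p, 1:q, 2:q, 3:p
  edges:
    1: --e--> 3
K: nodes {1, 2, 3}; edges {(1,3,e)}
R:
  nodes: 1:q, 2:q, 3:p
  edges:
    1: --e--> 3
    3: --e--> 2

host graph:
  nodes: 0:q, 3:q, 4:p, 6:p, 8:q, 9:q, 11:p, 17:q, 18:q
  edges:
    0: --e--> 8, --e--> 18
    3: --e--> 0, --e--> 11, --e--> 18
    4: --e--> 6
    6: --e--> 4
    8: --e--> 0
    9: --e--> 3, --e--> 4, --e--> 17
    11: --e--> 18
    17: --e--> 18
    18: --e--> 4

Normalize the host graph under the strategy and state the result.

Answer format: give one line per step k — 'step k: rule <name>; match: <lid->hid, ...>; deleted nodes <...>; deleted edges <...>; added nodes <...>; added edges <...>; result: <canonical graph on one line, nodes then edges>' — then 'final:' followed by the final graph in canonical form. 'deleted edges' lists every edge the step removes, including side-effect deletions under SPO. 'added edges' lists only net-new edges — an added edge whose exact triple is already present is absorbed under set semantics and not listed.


step 1: rule r1; match: 0->0, 1->8, 2->3; deleted nodes (none); deleted edges (0,8,e); added nodes (none); added edges (none); result: nodes: 0:q, 3:q, 4:p, 6:p, 8:q, 9:q, 11:p, 17:q, 18:q edges: (0,18,e); (3,0,e); (3,11,e); (3,18,e); (4,6,e); (6,4,e); (8,0,e); (9,3,e); (9,4,e); (9,17,e); (11,18,e); (17,18,e); (18,4,e)
step 2: rule r3; match: 0->4, 1->3, 2->0, 3->11; deleted nodes 4; deleted edges (4,6,e); (6,4,e); (9,4,e); (18,4,e); added nodes (none); added edges (11,0,e); result: nodes: 0:q, 3:q, 6:p, 8:q, 9:q, 11:p, 17:q, 18:q edges: (0,18,e); (3,0,e); (3,11,e); (3,18,e); (8,0,e); (9,3,e); (9,17,e); (11,0,e); (11,18,e); (17,18,e)
step 3: rule r3; match: 0->6, 1->3, 2->0, 3->11; deleted nodes 6; deleted edges (none); added nodes (none); added edges (none); result: nodes: 0:q, 3:q, 8:q, 9:q, 11:p, 17:q, 18:q edges: (0,18,e); (3,0,e); (3,11,e); (3,18,e); (8,0,e); (9,3,e); (9,17,e); (11,0,e); (11,18,e); (17,18,e)
final:
nodes: 0:q, 3:q, 8:q, 9:q, 11:p, 17:q, 18:q
edges: (0,18,e); (3,0,e); (3,11,e); (3,18,e); (8,0,e); (9,3,e); (9,17,e); (11,0,e); (11,18,e); (17,18,e)


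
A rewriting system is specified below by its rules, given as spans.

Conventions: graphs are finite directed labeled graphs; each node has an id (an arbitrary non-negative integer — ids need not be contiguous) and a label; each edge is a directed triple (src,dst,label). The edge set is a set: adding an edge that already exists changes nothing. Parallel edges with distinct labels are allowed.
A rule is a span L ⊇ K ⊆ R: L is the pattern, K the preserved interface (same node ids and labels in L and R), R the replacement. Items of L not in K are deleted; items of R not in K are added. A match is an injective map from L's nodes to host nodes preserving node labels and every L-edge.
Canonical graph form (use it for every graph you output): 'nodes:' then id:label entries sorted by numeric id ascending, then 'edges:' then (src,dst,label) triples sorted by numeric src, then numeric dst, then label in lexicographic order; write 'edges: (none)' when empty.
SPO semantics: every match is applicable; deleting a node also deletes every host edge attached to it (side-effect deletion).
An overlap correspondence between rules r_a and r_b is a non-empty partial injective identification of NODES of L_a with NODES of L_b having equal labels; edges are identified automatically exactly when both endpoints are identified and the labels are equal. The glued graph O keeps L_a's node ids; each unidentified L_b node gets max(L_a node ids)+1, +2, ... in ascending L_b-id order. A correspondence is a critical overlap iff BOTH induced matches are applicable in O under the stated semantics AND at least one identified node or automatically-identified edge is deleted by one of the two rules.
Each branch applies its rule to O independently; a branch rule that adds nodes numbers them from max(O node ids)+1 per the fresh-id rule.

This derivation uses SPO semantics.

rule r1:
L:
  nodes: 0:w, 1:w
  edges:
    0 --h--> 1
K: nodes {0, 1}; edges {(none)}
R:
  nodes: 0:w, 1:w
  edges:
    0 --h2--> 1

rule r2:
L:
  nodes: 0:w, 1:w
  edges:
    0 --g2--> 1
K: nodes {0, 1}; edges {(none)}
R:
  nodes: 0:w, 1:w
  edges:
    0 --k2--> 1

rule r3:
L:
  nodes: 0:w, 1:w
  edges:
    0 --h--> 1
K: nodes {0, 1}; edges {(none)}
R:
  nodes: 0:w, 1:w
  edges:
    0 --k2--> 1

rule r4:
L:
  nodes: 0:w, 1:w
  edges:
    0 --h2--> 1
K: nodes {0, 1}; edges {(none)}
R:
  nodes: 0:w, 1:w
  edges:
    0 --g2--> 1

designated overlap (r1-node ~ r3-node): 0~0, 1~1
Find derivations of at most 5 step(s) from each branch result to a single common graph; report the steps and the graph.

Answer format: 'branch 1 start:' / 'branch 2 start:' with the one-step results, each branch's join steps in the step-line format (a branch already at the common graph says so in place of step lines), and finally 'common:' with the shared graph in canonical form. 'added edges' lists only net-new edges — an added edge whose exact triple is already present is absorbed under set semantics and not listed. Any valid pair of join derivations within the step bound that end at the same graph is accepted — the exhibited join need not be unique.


branch 1 start:
nodes: 0:w, 1:w
edges: (0,1,h2)
branch 2 start:
nodes: 0:w, 1:w
edges: (0,1,k2)
branch 1 step 1: rule r4; match: 0->0, 1->1; deleted nodes (none); deleted edges (0,1,h2); added nodes (none); added edges (0,1,g2); result: nodes: 0:w, 1:w edges: (0,1,g2)
branch 1 step 2: rule r2; match: 0->0, 1->1; deleted nodes (none); deleted edges (0,1,g2); added nodes (none); added edges (0,1,k2); result: nodes: 0:w, 1:w edges: (0,1,k2)
branch 2: already at the common graph (0 steps)
common:
nodes: 0:w, 1:w
edges: (0,1,k2)


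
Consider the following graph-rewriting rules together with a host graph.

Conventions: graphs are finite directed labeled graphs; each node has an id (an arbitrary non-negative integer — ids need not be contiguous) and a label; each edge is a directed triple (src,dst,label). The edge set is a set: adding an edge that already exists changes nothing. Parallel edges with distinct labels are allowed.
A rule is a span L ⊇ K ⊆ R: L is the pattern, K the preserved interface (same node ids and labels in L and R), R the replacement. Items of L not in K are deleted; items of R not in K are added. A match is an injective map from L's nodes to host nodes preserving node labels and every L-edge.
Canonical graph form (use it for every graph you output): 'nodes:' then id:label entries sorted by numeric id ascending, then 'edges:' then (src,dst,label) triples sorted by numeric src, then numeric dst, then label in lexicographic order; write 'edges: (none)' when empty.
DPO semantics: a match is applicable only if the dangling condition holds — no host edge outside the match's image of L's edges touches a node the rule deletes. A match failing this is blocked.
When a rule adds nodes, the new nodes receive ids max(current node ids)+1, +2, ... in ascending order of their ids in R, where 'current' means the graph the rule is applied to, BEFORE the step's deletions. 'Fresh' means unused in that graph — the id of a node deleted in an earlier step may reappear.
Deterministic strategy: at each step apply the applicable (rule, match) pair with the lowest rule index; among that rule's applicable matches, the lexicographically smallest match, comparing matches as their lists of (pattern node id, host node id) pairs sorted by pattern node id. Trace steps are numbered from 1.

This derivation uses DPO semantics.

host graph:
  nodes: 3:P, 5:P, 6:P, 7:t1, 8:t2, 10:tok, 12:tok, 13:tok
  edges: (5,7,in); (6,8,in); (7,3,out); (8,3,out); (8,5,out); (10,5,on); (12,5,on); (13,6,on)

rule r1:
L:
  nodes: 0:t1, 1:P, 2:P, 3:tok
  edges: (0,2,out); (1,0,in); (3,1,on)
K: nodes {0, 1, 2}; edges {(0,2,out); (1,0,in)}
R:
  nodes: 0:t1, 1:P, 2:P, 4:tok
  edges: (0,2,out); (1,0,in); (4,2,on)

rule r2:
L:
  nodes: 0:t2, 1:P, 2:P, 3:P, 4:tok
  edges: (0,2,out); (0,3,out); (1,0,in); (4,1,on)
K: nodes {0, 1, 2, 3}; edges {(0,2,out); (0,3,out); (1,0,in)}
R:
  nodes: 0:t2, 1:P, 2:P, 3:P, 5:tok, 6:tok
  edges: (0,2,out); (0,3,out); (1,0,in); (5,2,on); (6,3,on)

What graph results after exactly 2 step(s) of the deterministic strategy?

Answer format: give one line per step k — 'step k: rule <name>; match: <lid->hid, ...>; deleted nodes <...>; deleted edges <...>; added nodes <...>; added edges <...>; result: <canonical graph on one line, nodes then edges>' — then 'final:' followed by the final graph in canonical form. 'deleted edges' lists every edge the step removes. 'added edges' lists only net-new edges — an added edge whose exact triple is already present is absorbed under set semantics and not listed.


step 1: rule r1; match: 0->7, 1->5, 2->3, 3->10; deleted nodes 10; deleted edges (10,5,on); added nodes 14; added edges (14,3,on); result: nodes: 3:P, 5:P, 6:P, 7:t1, 8:t2, 12:tok, 13:tok, 14:tok edges: (5,7,in); (6,8,in); (7,3,out); (8,3,out); (8,5,out); (12,5,on); (13,6,on); (14,3,on)
step 2: rule r1; match: 0->7, 1->5, 2->3, 3->12; deleted nodes 12; deleted edges (12,5,on); added nodes 15; added edges (15,3,on); result: nodes: 3:P, 5:P, 6:P, 7:t1, 8:t2, 13:tok, 14:tok, 15:tok edges: (5,7,in); (6,8,in); (7,3,out); (8,3,out); (8,5,out); (13,6,on); (14,3,on); (15,3,on)
final:
nodes: 3:P, 5:P, 6:P, 7:t1, 8:t2, 13:tok, 14:tok, 15:tok
edges: (5,7,in); (6,8,in); (7,3,out); (8,3,out); (8,5,out); (13,6,on); (14,3,on); (15,3,on)


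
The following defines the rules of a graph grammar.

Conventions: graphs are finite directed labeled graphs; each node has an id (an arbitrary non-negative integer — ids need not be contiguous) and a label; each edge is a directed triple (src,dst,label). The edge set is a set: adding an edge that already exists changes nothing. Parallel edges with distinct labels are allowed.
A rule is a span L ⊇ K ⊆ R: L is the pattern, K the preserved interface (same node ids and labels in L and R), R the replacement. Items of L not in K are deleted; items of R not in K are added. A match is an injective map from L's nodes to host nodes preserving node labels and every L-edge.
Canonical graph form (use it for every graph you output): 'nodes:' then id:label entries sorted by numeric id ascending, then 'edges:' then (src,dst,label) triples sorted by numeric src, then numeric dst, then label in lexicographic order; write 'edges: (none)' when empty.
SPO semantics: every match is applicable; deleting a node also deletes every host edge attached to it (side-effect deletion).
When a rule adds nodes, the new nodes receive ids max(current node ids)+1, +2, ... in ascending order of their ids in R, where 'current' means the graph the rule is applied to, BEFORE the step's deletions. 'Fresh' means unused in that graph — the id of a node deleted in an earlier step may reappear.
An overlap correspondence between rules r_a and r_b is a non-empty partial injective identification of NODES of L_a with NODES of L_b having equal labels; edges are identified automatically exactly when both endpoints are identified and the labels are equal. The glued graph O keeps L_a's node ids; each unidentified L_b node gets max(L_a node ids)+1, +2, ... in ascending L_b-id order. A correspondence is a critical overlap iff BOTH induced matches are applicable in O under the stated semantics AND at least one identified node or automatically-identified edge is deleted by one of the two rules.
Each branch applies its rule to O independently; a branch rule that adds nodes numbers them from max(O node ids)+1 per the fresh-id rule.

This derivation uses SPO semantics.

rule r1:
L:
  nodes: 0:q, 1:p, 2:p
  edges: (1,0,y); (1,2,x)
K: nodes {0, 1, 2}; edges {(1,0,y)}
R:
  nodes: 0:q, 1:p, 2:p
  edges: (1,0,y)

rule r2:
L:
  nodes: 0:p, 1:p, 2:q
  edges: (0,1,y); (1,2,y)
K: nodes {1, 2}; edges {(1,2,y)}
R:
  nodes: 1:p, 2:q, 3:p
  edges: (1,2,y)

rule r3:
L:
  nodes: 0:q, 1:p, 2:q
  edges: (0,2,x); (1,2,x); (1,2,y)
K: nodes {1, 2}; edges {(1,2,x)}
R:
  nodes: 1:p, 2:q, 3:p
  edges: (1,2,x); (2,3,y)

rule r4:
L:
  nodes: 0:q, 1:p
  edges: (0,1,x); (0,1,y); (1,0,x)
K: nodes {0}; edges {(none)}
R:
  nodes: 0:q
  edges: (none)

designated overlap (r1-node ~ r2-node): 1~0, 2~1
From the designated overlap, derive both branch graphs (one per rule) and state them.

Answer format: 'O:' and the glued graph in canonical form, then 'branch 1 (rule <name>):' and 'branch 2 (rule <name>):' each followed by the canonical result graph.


O:
nodes: 0:q, 1:p, 2:p, 3:q
edges: (1,0,y); (1,2,x); (1,2,y); (2,3,y)
branch 1 (rule r1):
nodes: 0:q, 1:p, 2:p, 3:q
edges: (1,0,y); (1,2,y); (2,3,y)
branch 2 (rule r2):
nodes: 0:q, 2:p, 3:q, 4:p
edges: (2,3,y)


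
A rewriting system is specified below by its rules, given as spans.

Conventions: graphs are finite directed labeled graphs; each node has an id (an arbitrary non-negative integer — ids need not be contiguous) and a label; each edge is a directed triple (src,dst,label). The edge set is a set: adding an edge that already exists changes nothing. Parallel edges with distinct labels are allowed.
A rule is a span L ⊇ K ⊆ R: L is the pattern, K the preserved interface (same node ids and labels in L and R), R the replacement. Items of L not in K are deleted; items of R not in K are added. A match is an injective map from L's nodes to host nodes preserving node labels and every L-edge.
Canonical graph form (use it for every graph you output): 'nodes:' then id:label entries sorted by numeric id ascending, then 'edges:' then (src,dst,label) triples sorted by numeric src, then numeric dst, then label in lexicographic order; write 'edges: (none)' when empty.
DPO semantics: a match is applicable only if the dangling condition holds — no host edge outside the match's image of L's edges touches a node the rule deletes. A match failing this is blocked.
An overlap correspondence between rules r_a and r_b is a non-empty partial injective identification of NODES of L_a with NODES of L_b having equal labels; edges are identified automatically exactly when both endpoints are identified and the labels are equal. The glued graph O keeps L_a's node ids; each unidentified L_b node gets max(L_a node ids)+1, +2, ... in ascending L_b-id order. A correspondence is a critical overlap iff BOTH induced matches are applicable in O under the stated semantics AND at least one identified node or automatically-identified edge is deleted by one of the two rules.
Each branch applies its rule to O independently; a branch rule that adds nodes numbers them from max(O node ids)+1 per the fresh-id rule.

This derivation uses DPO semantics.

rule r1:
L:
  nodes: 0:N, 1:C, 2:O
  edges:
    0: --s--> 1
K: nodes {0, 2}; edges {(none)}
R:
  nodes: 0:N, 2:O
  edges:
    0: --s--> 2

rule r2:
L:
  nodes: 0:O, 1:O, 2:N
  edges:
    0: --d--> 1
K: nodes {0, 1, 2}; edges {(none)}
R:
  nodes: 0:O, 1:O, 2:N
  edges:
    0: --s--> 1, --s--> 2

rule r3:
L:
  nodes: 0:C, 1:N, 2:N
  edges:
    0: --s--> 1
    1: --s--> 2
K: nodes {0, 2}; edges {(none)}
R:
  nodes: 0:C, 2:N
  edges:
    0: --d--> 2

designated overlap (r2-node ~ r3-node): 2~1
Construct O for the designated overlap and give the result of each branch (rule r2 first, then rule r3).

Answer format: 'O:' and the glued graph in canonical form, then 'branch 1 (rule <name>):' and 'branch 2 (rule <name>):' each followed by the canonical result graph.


O:
nodes: 0:O, 1:O, 2:N, 3:C, 4:N
edges: (0,1,d); (2,4,s); (3,2,s)
branch 1 (rule r2):
nodes: 0:O, 1:O, 2:N, 3:C, 4:N
edges: (0,1,s); (0,2,s); (2,4,s); (3,2,s)
branch 2 (rule r3):
nodes: 0:O, 1:O, 3:C, 4:N
edges: (0,1,d); (3,4,d)


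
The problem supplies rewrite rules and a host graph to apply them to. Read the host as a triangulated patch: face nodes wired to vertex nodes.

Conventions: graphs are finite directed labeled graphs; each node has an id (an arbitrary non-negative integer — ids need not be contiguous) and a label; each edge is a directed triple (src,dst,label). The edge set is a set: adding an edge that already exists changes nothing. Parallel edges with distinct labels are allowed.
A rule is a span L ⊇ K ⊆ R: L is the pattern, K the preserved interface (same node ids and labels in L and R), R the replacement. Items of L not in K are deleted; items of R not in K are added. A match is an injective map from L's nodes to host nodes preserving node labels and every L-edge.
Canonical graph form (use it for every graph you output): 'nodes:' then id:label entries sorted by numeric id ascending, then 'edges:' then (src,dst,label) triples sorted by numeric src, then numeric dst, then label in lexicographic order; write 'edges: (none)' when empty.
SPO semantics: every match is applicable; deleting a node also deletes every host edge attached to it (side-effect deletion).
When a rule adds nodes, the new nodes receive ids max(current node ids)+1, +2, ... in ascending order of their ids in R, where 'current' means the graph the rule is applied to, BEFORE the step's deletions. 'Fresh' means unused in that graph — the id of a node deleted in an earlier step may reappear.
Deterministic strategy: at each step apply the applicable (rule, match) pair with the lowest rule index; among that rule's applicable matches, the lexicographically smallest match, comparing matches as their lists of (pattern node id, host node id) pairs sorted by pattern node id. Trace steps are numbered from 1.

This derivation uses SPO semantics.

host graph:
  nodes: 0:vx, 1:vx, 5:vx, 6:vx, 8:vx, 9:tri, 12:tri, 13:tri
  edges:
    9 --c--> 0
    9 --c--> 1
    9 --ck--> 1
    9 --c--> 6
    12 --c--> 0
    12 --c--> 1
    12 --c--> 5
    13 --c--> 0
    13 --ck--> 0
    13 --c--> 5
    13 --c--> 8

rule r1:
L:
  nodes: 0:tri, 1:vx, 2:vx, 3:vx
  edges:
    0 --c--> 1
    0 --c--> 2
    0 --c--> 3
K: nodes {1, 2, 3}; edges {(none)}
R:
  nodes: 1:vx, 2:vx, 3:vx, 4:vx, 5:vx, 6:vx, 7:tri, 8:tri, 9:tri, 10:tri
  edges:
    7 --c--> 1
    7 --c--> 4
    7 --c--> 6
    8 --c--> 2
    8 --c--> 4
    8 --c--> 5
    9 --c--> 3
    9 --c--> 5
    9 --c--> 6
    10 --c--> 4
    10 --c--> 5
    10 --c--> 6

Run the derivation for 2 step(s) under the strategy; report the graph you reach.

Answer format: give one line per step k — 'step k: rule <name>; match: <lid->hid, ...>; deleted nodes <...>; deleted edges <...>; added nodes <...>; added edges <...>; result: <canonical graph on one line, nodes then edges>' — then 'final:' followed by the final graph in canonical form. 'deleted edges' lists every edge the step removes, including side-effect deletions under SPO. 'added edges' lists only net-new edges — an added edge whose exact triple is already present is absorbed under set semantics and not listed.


step 1: rule r1; match: 0->9, 1->0, 2->1, 3->6; deleted nodes 9; deleted edges (9,0,c); (9,1,c); (9,1,ck); (9,6,c); added nodes 14, 15, 16, 17, 18, 19, 20; added edges (17,0,c); (17,14,c); (17,16,c); (18,1,c); (18,14,c); (18,15,c); (19,6,c); (19,15,c); (19,16,c); (20,14,c); (20,15,c); (20,16,c); result: nodes: 0:vx, 1:vx, 5:vx, 6:vx, 8:vx, 12:tri, 13:tri, 14:vx, 15:vx, 16:vx, 17:tri, 18:tri, 19:tri, 20:tri edges: (12,0,c); (12,1,c); (12,5,c); (13,0,c); (13,0,ck); (13,5,c); (13,8,c); (17,0,c); (17,14,c); (17,16,c); (18,1,c); (18,14,c); (18,15,c); (19,6,c); (19,15,c); (19,16,c); (20,14,c); (20,15,c); (20,16,c)
step 2: rule r1; match: 0->12, 1->0, 2->1, 3->5; deleted nodes 12; deleted edges (12,0,c); (12,1,c); (12,5,c); added nodes 21, 22, 23, 24, 25, 26, 27; added edges (24,0,c); (24,21,c); (24,23,c); (25,1,c); (25,21,c); (25,22,c); (26,5,c); (26,22,c); (26,23,c); (27,21,c); (27,22,c); (27,23,c); result: nodes: 0:vx, 1:vx, 5:vx, 6:vx, 8:vx, 13:tri, 14:vx, 15:vx, 16:vx, 17:tri, 18:tri, 19:tri, 20:tri, 21:vx, 22:vx, 23:vx, 24:tri, 25:tri, 26:tri, 27:tri edges: (13,0,c); (13,0,ck); (13,5,c); (13,8,c); (17,0,c); (17,14,c); (17,16,c); (18,1,c); (18,14,c); (18,15,c); (19,6,c); (19,15,c); (19,16,c); (20,14,c); (20,15,c); (20,16,c); (24,0,c); (24,21,c); (24,23,c); (25,1,c); (25,21,c); (25,22,c); (26,5,c); (26,22,c); (26,23,c); (27,21,c); (27,22,c); (27,23,c)
final:
nodes: 0:vx, 1:vx, 5:vx, 6:vx, 8:vx, 13:tri, 14:vx, 15:vx, 16:vx, 17:tri, 18:tri, 19:tri, 20:tri, 21:vx, 22:vx, 23:vx, 24:tri, 25:tri, 26:tri, 27:tri
edges: (13,0,c); (13,0,ck); (13,5,c); (13,8,c); (17,0,c); (17,14,c); (17,16,c); (18,1,c); (18,14,c); (18,15,c); (19,6,c); (19,15,c); (19,16,c); (20,14,c); (20,15,c); (20,16,c); (24,0,c); (24,21,c); (24,23,c); (25,1,c); (25,21,c); (25,22,c); (26,5,c); (26,22,c); (26,23,c); (27,21,c); (27,22,c); (27,23,c)
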